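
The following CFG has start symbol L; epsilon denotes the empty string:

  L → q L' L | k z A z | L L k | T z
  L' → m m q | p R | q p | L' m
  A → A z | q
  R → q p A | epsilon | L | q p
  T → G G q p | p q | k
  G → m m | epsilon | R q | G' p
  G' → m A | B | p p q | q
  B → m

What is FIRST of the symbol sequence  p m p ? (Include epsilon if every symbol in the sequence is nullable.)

p is a terminal; add {p} and stop.

{ p }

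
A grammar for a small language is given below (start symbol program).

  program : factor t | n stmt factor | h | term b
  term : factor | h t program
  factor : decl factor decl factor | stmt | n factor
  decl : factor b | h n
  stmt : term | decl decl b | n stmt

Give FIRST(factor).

From factor : decl factor decl factor: add FIRST(decl) = { h, n }.
From factor : stmt: add FIRST(stmt) = { h, n }.
factor : n factor contributes {n}.
Union: FIRST(factor) = { h, n }.

{ h, n }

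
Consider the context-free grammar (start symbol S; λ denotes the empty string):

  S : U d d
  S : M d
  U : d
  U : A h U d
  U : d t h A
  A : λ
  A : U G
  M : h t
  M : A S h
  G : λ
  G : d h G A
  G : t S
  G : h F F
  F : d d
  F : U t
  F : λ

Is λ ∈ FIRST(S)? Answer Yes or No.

No

Nullable nonterminals: A, F, G.
No production of S has an RHS whose symbols are all nullable, so S is not nullable.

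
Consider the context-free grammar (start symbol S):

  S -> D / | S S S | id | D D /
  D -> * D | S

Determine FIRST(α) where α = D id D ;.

{ *, id }

Add FIRST(D) = { *, id }; D is not nullable, stop.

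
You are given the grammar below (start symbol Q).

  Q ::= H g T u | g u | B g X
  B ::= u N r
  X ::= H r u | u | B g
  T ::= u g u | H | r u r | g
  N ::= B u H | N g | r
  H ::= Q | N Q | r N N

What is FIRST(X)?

{ g, r, u }

From X ::= H r u: add FIRST(H) = { g, r, u }.
X ::= u contributes {u}.
From X ::= B g: add FIRST(B) = { u }.
Union: FIRST(X) = { g, r, u }.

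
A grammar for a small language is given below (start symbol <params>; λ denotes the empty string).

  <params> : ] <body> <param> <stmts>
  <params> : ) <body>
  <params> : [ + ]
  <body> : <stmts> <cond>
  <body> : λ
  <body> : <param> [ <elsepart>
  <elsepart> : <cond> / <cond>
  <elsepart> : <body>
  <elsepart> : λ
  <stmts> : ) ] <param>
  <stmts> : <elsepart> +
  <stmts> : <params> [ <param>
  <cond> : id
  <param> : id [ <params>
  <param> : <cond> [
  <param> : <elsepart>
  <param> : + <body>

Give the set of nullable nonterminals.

Directly nullable (have an λ-production): <body>, <elsepart>.
<param> : <elsepart> with every symbol nullable, so <param> is nullable.
No other nonterminal has a production whose RHS symbols are all nullable.

{ <body>, <elsepart>, <param> }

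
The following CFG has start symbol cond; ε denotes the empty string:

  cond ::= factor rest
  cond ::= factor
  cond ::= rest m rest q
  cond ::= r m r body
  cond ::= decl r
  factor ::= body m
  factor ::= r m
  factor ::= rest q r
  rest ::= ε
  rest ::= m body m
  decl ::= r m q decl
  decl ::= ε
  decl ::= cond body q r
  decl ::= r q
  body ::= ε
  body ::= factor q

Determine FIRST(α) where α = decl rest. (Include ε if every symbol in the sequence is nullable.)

{ m, q, r, ε }

Add FIRST(decl)\{ε} = { m, q, r }; decl is nullable, continue.
Add FIRST(rest)\{ε} = { m }; rest is nullable, continue.
Every symbol is nullable, so include ε.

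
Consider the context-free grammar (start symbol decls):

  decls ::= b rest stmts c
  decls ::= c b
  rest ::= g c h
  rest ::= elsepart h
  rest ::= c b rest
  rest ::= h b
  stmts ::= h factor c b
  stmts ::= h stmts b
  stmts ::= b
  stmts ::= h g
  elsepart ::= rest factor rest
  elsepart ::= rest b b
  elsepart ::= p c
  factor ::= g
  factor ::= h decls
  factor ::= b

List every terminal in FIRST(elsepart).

From elsepart ::= rest factor rest: add FIRST(rest) = { c, g, h, p }.
From elsepart ::= rest b b: add FIRST(rest) = { c, g, h, p }.
elsepart ::= p c contributes {p}.
Union: FIRST(elsepart) = { c, g, h, p }.

{ c, g, h, p }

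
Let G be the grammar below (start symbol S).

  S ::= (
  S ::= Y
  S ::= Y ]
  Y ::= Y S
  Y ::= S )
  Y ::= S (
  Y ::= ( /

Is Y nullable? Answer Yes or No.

No

No nonterminal in this grammar is nullable.
No production of Y has an RHS whose symbols are all nullable, so Y is not nullable.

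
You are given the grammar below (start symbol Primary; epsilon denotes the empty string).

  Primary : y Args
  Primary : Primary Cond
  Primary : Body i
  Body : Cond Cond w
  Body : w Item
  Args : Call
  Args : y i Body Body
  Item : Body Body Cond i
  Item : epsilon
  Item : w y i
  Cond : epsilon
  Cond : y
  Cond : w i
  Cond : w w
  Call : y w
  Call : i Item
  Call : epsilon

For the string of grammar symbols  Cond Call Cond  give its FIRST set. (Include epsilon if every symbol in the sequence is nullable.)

Add FIRST(Cond)\{epsilon} = { w, y }; Cond is nullable, continue.
Add FIRST(Call)\{epsilon} = { i, y }; Call is nullable, continue.
Add FIRST(Cond)\{epsilon} = { w, y }; Cond is nullable, continue.
Every symbol is nullable, so include epsilon.

{ i, w, y, epsilon }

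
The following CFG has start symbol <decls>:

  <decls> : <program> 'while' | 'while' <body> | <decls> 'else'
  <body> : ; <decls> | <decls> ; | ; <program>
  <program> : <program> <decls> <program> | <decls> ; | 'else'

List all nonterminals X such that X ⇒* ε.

No nonterminal has an empty production or an RHS whose symbols are all nullable.

{ } (none)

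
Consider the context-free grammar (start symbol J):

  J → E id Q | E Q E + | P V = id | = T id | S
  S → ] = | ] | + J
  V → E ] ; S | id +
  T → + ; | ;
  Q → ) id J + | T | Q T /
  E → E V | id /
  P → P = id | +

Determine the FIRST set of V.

From V → E ] ; S: add FIRST(E) = { id }.
V → id + contributes {id}.
Union: FIRST(V) = { id }.

{ id }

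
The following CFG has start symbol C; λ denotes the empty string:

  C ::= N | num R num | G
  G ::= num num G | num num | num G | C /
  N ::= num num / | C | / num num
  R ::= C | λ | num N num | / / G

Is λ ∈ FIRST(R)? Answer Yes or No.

R has an λ-production, so R ⇒ λ.

Yes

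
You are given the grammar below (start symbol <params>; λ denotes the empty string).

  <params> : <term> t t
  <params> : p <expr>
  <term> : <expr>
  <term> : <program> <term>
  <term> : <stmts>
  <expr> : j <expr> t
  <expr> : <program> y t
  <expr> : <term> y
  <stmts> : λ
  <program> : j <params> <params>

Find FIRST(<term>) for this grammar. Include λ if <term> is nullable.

From <term> : <expr>: add FIRST(<expr>) = { j, y }.
From <term> : <program> <term>: add FIRST(<program>) = { j }.
From <term> : <stmts>: add FIRST(<stmts>) = { λ } (including λ since <stmts> is nullable).
Union: FIRST(<term>) = { j, y, λ }.

{ j, y, λ }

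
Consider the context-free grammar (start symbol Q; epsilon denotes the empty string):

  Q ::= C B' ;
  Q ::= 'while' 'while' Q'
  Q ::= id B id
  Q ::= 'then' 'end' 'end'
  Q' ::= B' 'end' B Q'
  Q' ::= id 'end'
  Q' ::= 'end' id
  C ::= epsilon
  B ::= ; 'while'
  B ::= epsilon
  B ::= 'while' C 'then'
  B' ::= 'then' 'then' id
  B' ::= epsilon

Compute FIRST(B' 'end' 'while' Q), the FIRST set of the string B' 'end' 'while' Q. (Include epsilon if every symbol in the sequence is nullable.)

{ 'end', 'then' }

Add FIRST(B')\{epsilon} = { 'then' }; B' is nullable, continue.
'end' is a terminal; add {'end'} and stop.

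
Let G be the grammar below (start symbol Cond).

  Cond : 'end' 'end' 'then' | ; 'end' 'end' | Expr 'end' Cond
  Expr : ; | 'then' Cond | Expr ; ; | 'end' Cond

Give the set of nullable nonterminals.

No nonterminal has an empty production or an RHS whose symbols are all nullable.

{ } (none)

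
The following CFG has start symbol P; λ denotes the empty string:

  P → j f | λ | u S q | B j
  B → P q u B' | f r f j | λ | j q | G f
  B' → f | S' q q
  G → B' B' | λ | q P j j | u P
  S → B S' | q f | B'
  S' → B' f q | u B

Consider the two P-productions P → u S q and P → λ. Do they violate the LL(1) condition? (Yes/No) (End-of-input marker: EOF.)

No

FIRST(u S q) = { u } and FIRST(λ) = { λ }.
The second is nullable but FOLLOW(P) = { EOF, f, j, q } is disjoint from FIRST of the first.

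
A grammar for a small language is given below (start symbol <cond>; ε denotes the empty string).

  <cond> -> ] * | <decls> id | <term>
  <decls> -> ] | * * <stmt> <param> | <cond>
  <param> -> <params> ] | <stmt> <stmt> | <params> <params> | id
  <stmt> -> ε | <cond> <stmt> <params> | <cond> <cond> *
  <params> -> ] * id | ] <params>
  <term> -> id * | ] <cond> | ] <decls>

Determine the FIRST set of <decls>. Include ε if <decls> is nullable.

<decls> -> ] contributes {]}.
<decls> -> * * <stmt> <param> contributes {*}.
From <decls> -> <cond>: add FIRST(<cond>) = { *, ], id }.
Union: FIRST(<decls>) = { *, ], id }.

{ *, ], id }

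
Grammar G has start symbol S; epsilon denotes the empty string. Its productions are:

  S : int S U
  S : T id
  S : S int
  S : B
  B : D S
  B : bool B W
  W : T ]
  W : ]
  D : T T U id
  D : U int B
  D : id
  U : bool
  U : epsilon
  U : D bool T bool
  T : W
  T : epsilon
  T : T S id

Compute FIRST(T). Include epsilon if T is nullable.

{ ], bool, id, int, epsilon }

From T : W: add FIRST(W) = { ], bool, id, int }.
T : epsilon contributes epsilon.
From T : T S id: T nullable, take FIRST(T) ∪ FIRST(S) = { ], bool, id, int }.
Union: FIRST(T) = { ], bool, id, int, epsilon }.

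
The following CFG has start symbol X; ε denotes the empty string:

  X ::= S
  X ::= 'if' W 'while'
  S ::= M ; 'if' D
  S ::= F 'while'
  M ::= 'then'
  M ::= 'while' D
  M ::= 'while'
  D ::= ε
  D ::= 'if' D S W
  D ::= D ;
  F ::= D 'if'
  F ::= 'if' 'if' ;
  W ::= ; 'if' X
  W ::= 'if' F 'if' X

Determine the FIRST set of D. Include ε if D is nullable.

{ 'if', ;, ε }

D ::= ε contributes ε.
D ::= 'if' D S W contributes {'if'}.
From D ::= D ;: D nullable, take FIRST(D) ∪ {;} = { 'if', ; }.
Union: FIRST(D) = { 'if', ;, ε }.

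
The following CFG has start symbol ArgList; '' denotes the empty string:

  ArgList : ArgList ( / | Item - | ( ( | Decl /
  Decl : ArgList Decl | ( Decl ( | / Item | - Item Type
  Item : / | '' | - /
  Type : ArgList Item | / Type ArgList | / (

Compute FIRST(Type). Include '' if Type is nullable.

{ (, -, / }

From Type : ArgList Item: add FIRST(ArgList) = { (, -, / }.
Type : / Type ArgList contributes {/}.
Type : / ( contributes {/}.
Union: FIRST(Type) = { (, -, / }.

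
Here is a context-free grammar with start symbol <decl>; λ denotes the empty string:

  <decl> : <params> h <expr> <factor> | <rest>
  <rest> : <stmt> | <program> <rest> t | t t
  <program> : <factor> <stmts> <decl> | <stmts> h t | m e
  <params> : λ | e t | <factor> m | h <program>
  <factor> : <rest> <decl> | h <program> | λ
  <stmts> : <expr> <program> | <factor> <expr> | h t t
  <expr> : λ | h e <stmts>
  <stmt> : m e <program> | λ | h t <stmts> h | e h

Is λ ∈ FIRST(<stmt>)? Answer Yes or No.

Yes

<stmt> has an λ-production, so <stmt> ⇒ λ.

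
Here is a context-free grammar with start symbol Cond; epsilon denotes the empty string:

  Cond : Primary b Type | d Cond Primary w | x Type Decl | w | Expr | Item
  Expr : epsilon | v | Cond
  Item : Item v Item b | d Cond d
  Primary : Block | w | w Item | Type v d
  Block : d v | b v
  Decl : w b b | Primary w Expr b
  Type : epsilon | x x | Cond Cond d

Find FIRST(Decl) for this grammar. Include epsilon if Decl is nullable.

{ b, d, v, w, x }

Decl : w b b contributes {w}.
From Decl : Primary w Expr b: add FIRST(Primary) = { b, d, v, w, x }.
Union: FIRST(Decl) = { b, d, v, w, x }.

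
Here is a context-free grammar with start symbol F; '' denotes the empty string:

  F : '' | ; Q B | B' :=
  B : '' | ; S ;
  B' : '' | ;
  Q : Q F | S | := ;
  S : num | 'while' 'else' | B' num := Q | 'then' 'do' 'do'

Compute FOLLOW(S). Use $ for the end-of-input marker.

{ $, :=, ; }

In B : ; S ;: add FIRST(;) = { ; }.
In Q : S: S is at the end, add FOLLOW(Q) = { $, :=, ; }.
Union: FOLLOW(S) = { $, :=, ; }.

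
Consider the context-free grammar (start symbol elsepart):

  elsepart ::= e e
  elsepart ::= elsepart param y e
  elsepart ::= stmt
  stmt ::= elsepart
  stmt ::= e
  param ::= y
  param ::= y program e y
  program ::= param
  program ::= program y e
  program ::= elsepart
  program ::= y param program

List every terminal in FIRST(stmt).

{ e }

From stmt ::= elsepart: add FIRST(elsepart) = { e }.
stmt ::= e contributes {e}.
Union: FIRST(stmt) = { e }.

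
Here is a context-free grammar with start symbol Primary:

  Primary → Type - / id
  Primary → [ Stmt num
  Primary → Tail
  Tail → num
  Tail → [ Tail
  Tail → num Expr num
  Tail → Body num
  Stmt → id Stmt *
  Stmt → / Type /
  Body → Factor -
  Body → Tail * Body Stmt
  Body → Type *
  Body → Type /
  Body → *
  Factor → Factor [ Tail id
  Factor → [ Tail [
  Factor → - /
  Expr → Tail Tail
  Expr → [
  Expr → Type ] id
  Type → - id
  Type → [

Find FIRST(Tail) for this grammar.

Tail → num contributes {num}.
Tail → [ Tail contributes {[}.
Tail → num Expr num contributes {num}.
From Tail → Body num: add FIRST(Body) = { *, -, [, num }.
Union: FIRST(Tail) = { *, -, [, num }.

{ *, -, [, num }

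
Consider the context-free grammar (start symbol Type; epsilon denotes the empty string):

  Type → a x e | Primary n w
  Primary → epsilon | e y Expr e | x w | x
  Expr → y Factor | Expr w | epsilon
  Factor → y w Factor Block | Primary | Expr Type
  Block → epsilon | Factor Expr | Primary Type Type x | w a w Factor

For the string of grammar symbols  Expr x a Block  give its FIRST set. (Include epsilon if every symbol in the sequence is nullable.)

Add FIRST(Expr)\{epsilon} = { w, y }; Expr is nullable, continue.
x is a terminal; add {x} and stop.

{ w, x, y }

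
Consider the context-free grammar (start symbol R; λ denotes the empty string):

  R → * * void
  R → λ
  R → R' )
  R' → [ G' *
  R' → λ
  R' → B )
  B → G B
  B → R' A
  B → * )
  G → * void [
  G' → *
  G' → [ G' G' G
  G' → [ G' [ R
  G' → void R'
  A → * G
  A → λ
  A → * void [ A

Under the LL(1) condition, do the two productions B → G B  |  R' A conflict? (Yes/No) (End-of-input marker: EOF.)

Yes

FIRST(G B) = { * } and FIRST(R' A) = { ), *, [, λ }.
Both contain *, so the two alternatives are not disjoint — LL(1) conflict.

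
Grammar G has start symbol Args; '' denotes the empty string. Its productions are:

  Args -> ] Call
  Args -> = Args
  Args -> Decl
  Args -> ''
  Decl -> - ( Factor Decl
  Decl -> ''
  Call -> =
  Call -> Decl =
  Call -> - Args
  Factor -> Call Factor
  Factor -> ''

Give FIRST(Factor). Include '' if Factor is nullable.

From Factor -> Call Factor: add FIRST(Call) = { -, = }.
Factor -> '' contributes ''.
Union: FIRST(Factor) = { -, =, '' }.

{ -, =, '' }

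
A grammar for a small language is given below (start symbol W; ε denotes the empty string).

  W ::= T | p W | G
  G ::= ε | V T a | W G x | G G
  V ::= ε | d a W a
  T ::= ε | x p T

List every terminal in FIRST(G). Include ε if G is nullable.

{ a, d, p, x, ε }

G ::= ε contributes ε.
From G ::= V T a: V, T nullable, take FIRST(V) ∪ FIRST(T) ∪ {a} = { a, d, x }.
From G ::= W G x: W, G nullable, take FIRST(W) ∪ FIRST(G) ∪ {x} = { a, d, p, x }.
From G ::= G G: G, G nullable, take FIRST(G) ∪ FIRST(G) = { a, d, p, x }; also ε since the whole RHS is nullable.
Union: FIRST(G) = { a, d, p, x, ε }.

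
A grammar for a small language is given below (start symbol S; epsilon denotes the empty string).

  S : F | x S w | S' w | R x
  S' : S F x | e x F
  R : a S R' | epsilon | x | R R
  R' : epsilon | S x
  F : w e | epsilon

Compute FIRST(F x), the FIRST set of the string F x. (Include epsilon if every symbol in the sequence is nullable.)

Add FIRST(F)\{epsilon} = { w }; F is nullable, continue.
x is a terminal; add {x} and stop.

{ w, x }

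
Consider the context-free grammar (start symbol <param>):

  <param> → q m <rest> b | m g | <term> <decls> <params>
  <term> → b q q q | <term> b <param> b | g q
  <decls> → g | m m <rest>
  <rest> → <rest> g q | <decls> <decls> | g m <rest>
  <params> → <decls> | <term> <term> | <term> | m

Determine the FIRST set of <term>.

{ b, g }

<term> → b q q q contributes {b}.
From <term> → <term> b <param> b: add FIRST(<term>) = { b, g }.
<term> → g q contributes {g}.
Union: FIRST(<term>) = { b, g }.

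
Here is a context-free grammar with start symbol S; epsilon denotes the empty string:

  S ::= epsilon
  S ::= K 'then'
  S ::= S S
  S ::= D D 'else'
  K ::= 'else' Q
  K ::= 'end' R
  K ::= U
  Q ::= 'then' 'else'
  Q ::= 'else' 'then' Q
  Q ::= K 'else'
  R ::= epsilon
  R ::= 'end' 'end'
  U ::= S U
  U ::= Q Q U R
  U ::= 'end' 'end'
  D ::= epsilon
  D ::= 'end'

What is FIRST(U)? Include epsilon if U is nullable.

{ 'else', 'end', 'then' }

From U ::= S U: S nullable, take FIRST(S) ∪ FIRST(U) = { 'else', 'end', 'then' }.
From U ::= Q Q U R: add FIRST(Q) = { 'else', 'end', 'then' }.
U ::= 'end' 'end' contributes {'end'}.
Union: FIRST(U) = { 'else', 'end', 'then' }.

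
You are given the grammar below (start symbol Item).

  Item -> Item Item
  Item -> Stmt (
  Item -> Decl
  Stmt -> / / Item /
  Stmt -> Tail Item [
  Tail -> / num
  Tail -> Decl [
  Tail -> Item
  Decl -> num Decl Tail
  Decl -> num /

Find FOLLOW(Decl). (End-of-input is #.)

{ #, /, [, num }

In Item -> Decl: Decl is at the end, add FOLLOW(Item) = { #, /, [, num }.
In Tail -> Decl [: add FIRST([) = { [ }.
In Decl -> num Decl Tail: add FIRST(Tail) = { /, num }.
Union: FOLLOW(Decl) = { #, /, [, num }.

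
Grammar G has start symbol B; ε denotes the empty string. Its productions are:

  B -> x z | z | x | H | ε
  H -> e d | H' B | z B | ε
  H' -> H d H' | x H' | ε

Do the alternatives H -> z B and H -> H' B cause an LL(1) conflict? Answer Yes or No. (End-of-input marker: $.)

Yes

FIRST(z B) = { z } and FIRST(H' B) = { d, e, x, z, ε }.
Both contain z, so the two alternatives are not disjoint — LL(1) conflict.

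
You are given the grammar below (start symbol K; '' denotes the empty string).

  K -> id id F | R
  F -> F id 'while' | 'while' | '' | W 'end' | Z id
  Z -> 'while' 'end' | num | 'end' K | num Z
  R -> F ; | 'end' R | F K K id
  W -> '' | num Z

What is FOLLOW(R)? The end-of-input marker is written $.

In K -> R: R is at the end, add FOLLOW(K) = { $, 'end', 'while', ;, id, num }.
In R -> 'end' R: R is at the end, add FOLLOW(R) = { $, 'end', 'while', ;, id, num }.
Union: FOLLOW(R) = { $, 'end', 'while', ;, id, num }.

{ $, 'end', 'while', ;, id, num }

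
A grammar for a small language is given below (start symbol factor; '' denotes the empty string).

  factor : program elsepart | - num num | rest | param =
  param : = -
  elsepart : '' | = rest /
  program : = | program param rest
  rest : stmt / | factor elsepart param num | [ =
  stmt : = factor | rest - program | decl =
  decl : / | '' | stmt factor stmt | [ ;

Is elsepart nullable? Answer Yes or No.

Yes

elsepart has an ''-production, so elsepart ⇒ ''.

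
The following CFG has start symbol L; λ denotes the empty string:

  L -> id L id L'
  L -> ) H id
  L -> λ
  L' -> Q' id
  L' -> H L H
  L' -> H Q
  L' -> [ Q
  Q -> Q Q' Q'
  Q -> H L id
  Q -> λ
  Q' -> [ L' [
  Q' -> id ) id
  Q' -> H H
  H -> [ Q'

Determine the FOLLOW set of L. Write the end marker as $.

L is the start symbol, so $ ∈ FOLLOW(L).
In L -> id L id L': add FIRST(id L') = { id }.
In L' -> H L H: add FIRST(H) = { [ }.
In Q -> H L id: add FIRST(id) = { id }.
Union: FOLLOW(L) = { $, [, id }.

{ $, [, id }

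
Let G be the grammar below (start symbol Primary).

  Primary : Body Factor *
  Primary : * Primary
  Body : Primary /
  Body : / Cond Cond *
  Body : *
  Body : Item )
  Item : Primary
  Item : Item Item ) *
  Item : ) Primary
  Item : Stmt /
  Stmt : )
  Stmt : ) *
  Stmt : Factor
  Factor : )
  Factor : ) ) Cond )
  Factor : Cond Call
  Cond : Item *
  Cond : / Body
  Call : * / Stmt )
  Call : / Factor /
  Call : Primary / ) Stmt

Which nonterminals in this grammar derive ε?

{ } (none)

No nonterminal has an empty production or an RHS whose symbols are all nullable.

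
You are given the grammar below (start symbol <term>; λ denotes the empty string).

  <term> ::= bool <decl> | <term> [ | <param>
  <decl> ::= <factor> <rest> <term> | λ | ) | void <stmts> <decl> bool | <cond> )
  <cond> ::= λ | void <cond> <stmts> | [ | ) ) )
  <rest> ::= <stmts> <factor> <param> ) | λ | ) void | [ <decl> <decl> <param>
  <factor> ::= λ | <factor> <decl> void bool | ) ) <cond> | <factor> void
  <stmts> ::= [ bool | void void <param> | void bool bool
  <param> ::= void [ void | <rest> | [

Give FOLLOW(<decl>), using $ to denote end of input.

{ $, ), [, bool, void }

In <term> ::= bool <decl>: <decl> is at the end, add FOLLOW(<term>) = { $, ), [, bool, void }.
In <decl> ::= void <stmts> <decl> bool: add FIRST(bool) = { bool }.
In <rest> ::= [ <decl> <decl> <param>: add FIRST(<decl> <param>)\{λ} = { ), [, bool, void }.
  Since <decl> <param> is nullable, also add FOLLOW(<rest>) = { $, ), [, bool, void }.
In <rest> ::= [ <decl> <decl> <param>: add FIRST(<param>)\{λ} = { ), [, void }.
  Since <param> is nullable, also add FOLLOW(<rest>) = { $, ), [, bool, void }.
In <factor> ::= <factor> <decl> void bool: add FIRST(void bool) = { void }.
Union: FOLLOW(<decl>) = { $, ), [, bool, void }.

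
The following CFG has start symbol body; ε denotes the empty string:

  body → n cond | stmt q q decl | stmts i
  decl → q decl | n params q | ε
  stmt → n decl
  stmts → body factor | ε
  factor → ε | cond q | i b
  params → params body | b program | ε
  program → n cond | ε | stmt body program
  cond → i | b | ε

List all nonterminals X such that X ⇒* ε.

Directly nullable (have an ε-production): decl, stmts, factor, params, program, cond.
No other nonterminal has a production whose RHS symbols are all nullable.

{ cond, decl, factor, params, program, stmts }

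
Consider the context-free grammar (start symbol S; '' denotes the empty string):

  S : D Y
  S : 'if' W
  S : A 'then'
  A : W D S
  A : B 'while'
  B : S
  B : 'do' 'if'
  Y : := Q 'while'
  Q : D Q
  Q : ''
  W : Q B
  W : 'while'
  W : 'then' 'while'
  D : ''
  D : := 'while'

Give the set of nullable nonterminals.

Directly nullable (have an ''-production): Q, D.
No other nonterminal has a production whose RHS symbols are all nullable.

{ D, Q }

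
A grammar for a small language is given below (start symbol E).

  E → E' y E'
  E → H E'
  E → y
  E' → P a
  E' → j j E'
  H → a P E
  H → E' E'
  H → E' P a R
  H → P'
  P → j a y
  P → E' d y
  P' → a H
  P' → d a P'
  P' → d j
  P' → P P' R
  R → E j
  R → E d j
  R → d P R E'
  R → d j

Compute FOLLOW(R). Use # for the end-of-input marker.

{ a, d, j, y }

In H → E' P a R: R is at the end, add FOLLOW(H) = { a, d, j, y }.
In P' → P P' R: R is at the end, add FOLLOW(P') = { a, d, j, y }.
In R → d P R E': add FIRST(E') = { j }.
Union: FOLLOW(R) = { a, d, j, y }.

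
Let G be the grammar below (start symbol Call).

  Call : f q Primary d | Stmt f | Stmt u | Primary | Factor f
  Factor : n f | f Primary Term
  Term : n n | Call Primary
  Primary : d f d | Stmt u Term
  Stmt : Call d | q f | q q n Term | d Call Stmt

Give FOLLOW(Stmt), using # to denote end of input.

In Call : Stmt f: add FIRST(f) = { f }.
In Call : Stmt u: add FIRST(u) = { u }.
In Primary : Stmt u Term: add FIRST(u Term) = { u }.
In Stmt : d Call Stmt: Stmt is at the end, add FOLLOW(Stmt) = { f, u }.
Union: FOLLOW(Stmt) = { f, u }.

{ f, u }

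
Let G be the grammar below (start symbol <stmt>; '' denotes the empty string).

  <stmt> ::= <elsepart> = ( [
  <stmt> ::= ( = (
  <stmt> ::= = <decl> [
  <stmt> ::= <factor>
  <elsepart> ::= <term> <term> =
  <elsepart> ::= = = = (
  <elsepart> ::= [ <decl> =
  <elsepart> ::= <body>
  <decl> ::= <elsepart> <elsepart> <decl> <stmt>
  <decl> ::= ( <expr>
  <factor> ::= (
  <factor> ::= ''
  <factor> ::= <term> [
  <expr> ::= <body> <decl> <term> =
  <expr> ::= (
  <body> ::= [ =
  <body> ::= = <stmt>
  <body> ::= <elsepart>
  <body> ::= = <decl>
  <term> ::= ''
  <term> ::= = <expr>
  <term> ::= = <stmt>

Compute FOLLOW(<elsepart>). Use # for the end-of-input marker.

In <stmt> ::= <elsepart> = ( [: add FIRST(= ( [) = { = }.
In <decl> ::= <elsepart> <elsepart> <decl> <stmt>: add FIRST(<elsepart> <decl> <stmt>) = { =, [ }.
In <decl> ::= <elsepart> <elsepart> <decl> <stmt>: add FIRST(<decl> <stmt>) = { (, =, [ }.
In <body> ::= <elsepart>: <elsepart> is at the end, add FOLLOW(<body>) = { (, =, [ }.
Union: FOLLOW(<elsepart>) = { (, =, [ }.

{ (, =, [ }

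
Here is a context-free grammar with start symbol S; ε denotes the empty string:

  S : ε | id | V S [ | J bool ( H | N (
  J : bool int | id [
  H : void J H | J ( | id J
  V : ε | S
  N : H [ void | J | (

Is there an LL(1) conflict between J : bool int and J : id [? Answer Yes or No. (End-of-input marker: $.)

No

FIRST(bool int) = { bool } and FIRST(id [) = { id }.
The FIRST sets are disjoint and neither alternative is nullable — no conflict.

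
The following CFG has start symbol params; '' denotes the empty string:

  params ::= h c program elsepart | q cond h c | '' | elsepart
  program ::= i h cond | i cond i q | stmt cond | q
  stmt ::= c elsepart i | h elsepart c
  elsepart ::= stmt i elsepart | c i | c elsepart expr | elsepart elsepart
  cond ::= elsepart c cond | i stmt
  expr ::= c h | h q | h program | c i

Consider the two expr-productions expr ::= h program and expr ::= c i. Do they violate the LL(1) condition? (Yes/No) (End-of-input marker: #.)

FIRST(h program) = { h } and FIRST(c i) = { c }.
The FIRST sets are disjoint and neither alternative is nullable — no conflict.

No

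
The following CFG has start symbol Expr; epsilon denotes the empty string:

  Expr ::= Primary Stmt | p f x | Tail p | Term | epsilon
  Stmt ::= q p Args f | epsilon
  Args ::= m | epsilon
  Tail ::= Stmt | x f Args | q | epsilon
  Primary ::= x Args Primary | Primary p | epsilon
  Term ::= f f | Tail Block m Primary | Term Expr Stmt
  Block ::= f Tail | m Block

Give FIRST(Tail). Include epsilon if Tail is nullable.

{ q, x, epsilon }

From Tail ::= Stmt: add FIRST(Stmt) = { q, epsilon } (including epsilon since Stmt is nullable).
Tail ::= x f Args contributes {x}.
Tail ::= q contributes {q}.
Tail ::= epsilon contributes epsilon.
Union: FIRST(Tail) = { q, x, epsilon }.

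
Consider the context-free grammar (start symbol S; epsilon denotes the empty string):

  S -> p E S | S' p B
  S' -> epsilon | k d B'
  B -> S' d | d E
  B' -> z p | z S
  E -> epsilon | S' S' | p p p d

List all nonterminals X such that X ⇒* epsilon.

{ E, S' }

Directly nullable (have an epsilon-production): S', E.
No other nonterminal has a production whose RHS symbols are all nullable.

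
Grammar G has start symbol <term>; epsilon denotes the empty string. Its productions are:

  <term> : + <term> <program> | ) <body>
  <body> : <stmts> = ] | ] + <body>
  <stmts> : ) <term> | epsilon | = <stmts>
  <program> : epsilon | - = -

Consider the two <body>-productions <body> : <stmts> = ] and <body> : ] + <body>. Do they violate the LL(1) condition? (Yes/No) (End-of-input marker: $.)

FIRST(<stmts> = ]) = { ), = } and FIRST(] + <body>) = { ] }.
The FIRST sets are disjoint and neither alternative is nullable — no conflict.

No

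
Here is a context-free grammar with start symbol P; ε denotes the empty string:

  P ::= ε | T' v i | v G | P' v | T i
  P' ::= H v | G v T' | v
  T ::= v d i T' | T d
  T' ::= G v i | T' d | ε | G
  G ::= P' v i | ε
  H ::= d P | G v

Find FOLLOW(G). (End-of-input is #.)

In P ::= v G: G is at the end, add FOLLOW(P) = { #, v }.
In P' ::= G v T': add FIRST(v T') = { v }.
In T' ::= G v i: add FIRST(v i) = { v }.
In T' ::= G: G is at the end, add FOLLOW(T') = { d, i, v }.
In H ::= G v: add FIRST(v) = { v }.
Union: FOLLOW(G) = { #, d, i, v }.

{ #, d, i, v }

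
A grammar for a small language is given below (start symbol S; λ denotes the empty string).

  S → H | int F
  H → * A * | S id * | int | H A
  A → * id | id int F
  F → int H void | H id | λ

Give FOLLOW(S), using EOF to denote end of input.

S is the start symbol, so EOF ∈ FOLLOW(S).
In H → S id *: add FIRST(id *) = { id }.
Union: FOLLOW(S) = { EOF, id }.

{ EOF, id }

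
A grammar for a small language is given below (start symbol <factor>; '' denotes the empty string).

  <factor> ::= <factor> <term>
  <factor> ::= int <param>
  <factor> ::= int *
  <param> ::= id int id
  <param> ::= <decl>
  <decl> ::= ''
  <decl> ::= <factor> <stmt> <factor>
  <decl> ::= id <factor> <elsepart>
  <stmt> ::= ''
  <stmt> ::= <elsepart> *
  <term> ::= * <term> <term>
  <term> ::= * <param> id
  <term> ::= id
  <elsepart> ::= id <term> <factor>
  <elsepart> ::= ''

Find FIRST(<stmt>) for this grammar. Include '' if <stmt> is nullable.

{ *, id, '' }

<stmt> ::= '' contributes ''.
From <stmt> ::= <elsepart> *: <elsepart> nullable, take FIRST(<elsepart>) ∪ {*} = { *, id }.
Union: FIRST(<stmt>) = { *, id, '' }.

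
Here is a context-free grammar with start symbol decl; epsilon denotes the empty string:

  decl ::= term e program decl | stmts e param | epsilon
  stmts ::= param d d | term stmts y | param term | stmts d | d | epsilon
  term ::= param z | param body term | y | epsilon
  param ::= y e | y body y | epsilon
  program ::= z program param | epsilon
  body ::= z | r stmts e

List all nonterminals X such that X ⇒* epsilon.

Directly nullable (have an epsilon-production): decl, stmts, term, param, program.
No other nonterminal has a production whose RHS symbols are all nullable.

{ decl, param, program, stmts, term }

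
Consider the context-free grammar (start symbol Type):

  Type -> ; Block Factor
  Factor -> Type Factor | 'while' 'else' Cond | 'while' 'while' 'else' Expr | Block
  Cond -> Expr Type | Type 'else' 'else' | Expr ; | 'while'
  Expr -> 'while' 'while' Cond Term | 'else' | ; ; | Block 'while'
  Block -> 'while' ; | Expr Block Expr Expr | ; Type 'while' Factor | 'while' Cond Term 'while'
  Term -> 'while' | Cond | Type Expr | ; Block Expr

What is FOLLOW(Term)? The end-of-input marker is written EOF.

In Expr -> 'while' 'while' Cond Term: Term is at the end, add FOLLOW(Expr) = { EOF, 'else', 'while', ; }.
In Block -> 'while' Cond Term 'while': add FIRST('while') = { 'while' }.
Union: FOLLOW(Term) = { EOF, 'else', 'while', ; }.

{ EOF, 'else', 'while', ; }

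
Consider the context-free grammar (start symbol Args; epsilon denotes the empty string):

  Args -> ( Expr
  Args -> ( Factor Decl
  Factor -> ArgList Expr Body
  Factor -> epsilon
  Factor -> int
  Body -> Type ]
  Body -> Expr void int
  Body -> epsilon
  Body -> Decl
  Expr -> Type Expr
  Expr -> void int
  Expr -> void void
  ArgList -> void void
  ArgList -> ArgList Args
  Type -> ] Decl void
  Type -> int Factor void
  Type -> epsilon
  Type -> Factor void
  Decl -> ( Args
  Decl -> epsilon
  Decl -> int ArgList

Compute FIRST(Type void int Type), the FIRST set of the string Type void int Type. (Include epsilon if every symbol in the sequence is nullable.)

Add FIRST(Type)\{epsilon} = { ], int, void }; Type is nullable, continue.
void is a terminal; add {void} and stop.

{ ], int, void }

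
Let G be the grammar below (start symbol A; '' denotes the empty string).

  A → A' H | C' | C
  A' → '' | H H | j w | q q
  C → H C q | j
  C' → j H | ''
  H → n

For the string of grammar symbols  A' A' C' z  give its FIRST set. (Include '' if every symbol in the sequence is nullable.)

Add FIRST(A')\{''} = { j, n, q }; A' is nullable, continue.
Add FIRST(A')\{''} = { j, n, q }; A' is nullable, continue.
Add FIRST(C')\{''} = { j }; C' is nullable, continue.
z is a terminal; add {z} and stop.

{ j, n, q, z }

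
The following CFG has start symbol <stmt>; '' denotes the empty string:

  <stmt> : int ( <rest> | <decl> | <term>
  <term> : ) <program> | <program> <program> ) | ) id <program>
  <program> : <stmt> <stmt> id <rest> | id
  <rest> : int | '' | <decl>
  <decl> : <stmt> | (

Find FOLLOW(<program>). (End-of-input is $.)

{ $, (, ), id, int }

In <term> : ) <program>: <program> is at the end, add FOLLOW(<term>) = { $, (, ), id, int }.
In <term> : <program> <program> ): add FIRST(<program> )) = { (, ), id, int }.
In <term> : <program> <program> ): add FIRST()) = { ) }.
In <term> : ) id <program>: <program> is at the end, add FOLLOW(<term>) = { $, (, ), id, int }.
Union: FOLLOW(<program>) = { $, (, ), id, int }.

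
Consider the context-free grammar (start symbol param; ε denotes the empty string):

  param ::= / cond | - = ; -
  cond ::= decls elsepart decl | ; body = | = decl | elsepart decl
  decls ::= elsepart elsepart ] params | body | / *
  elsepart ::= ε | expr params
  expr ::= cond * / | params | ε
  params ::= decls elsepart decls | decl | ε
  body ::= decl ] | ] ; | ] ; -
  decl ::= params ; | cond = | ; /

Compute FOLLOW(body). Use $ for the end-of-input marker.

{ /, ;, =, ] }

In cond ::= ; body =: add FIRST(=) = { = }.
In decls ::= body: body is at the end, add FOLLOW(decls) = { /, ;, =, ] }.
Union: FOLLOW(body) = { /, ;, =, ] }.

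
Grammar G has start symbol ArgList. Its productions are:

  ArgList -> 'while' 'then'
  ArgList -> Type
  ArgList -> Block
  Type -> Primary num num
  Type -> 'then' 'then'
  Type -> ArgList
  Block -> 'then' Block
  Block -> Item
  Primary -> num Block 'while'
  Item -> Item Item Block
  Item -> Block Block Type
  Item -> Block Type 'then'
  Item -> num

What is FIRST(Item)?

{ 'then', num }

From Item -> Item Item Block: add FIRST(Item) = { 'then', num }.
From Item -> Block Block Type: add FIRST(Block) = { 'then', num }.
From Item -> Block Type 'then': add FIRST(Block) = { 'then', num }.
Item -> num contributes {num}.
Union: FIRST(Item) = { 'then', num }.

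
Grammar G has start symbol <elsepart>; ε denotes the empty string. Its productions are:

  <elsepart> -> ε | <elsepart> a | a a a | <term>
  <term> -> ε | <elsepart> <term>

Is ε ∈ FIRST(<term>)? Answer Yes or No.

Yes

<term> has an ε-production, so <term> ⇒ ε.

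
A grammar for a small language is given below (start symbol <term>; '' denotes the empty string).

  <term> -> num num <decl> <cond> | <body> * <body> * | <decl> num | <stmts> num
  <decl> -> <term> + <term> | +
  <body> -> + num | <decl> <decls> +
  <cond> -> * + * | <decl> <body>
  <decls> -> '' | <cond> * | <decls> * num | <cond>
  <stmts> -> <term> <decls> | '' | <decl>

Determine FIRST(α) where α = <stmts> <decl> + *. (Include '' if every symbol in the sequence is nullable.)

Add FIRST(<stmts>)\{''} = { +, num }; <stmts> is nullable, continue.
Add FIRST(<decl>) = { +, num }; <decl> is not nullable, stop.

{ +, num }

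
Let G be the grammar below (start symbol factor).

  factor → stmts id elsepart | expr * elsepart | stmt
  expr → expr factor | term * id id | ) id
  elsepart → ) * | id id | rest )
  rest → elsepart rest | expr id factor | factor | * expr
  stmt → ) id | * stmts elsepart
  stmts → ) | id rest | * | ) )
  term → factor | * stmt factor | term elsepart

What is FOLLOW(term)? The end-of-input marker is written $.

{ ), *, id }

In expr → term * id id: add FIRST(* id id) = { * }.
In term → term elsepart: add FIRST(elsepart) = { ), *, id }.
Union: FOLLOW(term) = { ), *, id }.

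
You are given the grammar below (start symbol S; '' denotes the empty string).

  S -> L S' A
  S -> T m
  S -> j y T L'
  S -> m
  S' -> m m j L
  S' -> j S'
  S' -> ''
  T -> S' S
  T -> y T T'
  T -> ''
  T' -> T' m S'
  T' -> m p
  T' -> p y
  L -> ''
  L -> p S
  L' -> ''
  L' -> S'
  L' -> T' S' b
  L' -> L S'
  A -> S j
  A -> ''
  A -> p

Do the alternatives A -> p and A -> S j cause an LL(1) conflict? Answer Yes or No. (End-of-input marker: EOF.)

Yes

FIRST(p) = { p } and FIRST(S j) = { j, m, p, y }.
Both contain p, so the two alternatives are not disjoint — LL(1) conflict.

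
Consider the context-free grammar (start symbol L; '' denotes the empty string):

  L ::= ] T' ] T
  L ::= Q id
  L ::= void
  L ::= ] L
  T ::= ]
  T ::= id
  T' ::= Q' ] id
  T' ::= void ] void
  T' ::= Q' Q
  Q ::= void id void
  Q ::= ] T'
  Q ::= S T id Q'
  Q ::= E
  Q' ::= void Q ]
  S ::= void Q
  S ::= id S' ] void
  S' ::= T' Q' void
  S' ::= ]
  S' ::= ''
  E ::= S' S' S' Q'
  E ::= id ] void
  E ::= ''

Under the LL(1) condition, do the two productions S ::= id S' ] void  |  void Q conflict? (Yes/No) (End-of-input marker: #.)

FIRST(id S' ] void) = { id } and FIRST(void Q) = { void }.
The FIRST sets are disjoint and neither alternative is nullable — no conflict.

No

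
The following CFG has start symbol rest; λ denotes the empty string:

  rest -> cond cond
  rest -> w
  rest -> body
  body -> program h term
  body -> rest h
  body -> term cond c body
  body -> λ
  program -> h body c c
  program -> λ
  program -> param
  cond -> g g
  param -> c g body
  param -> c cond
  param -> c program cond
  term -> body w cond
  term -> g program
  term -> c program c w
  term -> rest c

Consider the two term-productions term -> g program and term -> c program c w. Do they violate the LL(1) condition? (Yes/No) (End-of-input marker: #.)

No

FIRST(g program) = { g } and FIRST(c program c w) = { c }.
The FIRST sets are disjoint and neither alternative is nullable — no conflict.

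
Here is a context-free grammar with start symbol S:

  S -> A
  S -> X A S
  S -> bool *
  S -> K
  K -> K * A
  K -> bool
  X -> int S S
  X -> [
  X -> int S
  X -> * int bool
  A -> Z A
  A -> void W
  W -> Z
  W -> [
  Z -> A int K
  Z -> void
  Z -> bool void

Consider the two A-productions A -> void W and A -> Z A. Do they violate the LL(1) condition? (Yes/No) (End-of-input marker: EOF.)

FIRST(void W) = { void } and FIRST(Z A) = { bool, void }.
Both contain void, so the two alternatives are not disjoint — LL(1) conflict.

Yes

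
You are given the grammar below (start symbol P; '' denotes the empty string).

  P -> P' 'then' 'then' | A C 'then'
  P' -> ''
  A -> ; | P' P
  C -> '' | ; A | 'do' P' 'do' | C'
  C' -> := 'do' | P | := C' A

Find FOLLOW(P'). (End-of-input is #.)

{ 'do', 'then', ; }

In P -> P' 'then' 'then': add FIRST('then' 'then') = { 'then' }.
In A -> P' P: add FIRST(P) = { 'then', ; }.
In C -> 'do' P' 'do': add FIRST('do') = { 'do' }.
Union: FOLLOW(P') = { 'do', 'then', ; }.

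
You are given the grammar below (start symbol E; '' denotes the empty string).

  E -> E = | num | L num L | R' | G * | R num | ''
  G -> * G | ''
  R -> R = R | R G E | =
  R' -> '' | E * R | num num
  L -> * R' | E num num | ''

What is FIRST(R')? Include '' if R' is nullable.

R' -> '' contributes ''.
From R' -> E * R: E nullable, take FIRST(E) ∪ {*} = { *, =, num }.
R' -> num num contributes {num}.
Union: FIRST(R') = { *, =, num, '' }.

{ *, =, num, '' }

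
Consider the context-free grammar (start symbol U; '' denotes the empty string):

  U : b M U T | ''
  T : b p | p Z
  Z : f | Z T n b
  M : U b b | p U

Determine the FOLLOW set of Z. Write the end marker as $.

In T : p Z: Z is at the end, add FOLLOW(T) = { $, b, n, p }.
In Z : Z T n b: add FIRST(T n b) = { b, p }.
Union: FOLLOW(Z) = { $, b, n, p }.

{ $, b, n, p }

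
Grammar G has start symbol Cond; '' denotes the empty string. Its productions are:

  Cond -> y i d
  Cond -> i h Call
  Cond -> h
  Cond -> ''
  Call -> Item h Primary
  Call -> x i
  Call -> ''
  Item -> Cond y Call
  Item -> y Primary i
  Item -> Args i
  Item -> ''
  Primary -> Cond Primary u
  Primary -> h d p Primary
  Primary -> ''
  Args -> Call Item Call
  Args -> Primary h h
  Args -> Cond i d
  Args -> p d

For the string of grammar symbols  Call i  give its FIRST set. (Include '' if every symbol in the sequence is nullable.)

Add FIRST(Call)\{''} = { h, i, p, u, x, y }; Call is nullable, continue.
i is a terminal; add {i} and stop.

{ h, i, p, u, x, y }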